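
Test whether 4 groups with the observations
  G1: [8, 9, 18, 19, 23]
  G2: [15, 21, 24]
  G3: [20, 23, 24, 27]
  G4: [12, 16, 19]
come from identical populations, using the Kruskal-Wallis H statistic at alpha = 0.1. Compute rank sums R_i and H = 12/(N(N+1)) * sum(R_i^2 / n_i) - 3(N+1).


Step 1: Combine all N = 15 observations and assign midranks.
sorted (value, group, rank): (8,G1,1), (9,G1,2), (12,G4,3), (15,G2,4), (16,G4,5), (18,G1,6), (19,G1,7.5), (19,G4,7.5), (20,G3,9), (21,G2,10), (23,G1,11.5), (23,G3,11.5), (24,G2,13.5), (24,G3,13.5), (27,G3,15)
Step 2: Sum ranks within each group.
R_1 = 28 (n_1 = 5)
R_2 = 27.5 (n_2 = 3)
R_3 = 49 (n_3 = 4)
R_4 = 15.5 (n_4 = 3)
Step 3: H = 12/(N(N+1)) * sum(R_i^2/n_i) - 3(N+1)
     = 12/(15*16) * (28^2/5 + 27.5^2/3 + 49^2/4 + 15.5^2/3) - 3*16
     = 0.050000 * 1089.22 - 48
     = 6.460833.
Step 4: Ties present; correction factor C = 1 - 18/(15^3 - 15) = 0.994643. Corrected H = 6.460833 / 0.994643 = 6.495631.
Step 5: Under H0, H ~ chi^2(3); p-value = 0.089835.
Step 6: alpha = 0.1. reject H0.

H = 6.4956, df = 3, p = 0.089835, reject H0.


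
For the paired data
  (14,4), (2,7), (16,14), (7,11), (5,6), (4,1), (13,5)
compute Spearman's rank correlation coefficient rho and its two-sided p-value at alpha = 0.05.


Step 1: Rank x and y separately (midranks; no ties here).
rank(x): 14->6, 2->1, 16->7, 7->4, 5->3, 4->2, 13->5
rank(y): 4->2, 7->5, 14->7, 11->6, 6->4, 1->1, 5->3
Step 2: d_i = R_x(i) - R_y(i); compute d_i^2.
  (6-2)^2=16, (1-5)^2=16, (7-7)^2=0, (4-6)^2=4, (3-4)^2=1, (2-1)^2=1, (5-3)^2=4
sum(d^2) = 42.
Step 3: rho = 1 - 6*42 / (7*(7^2 - 1)) = 1 - 252/336 = 0.250000.
Step 4: Under H0, t = rho * sqrt((n-2)/(1-rho^2)) = 0.5774 ~ t(5).
Step 5: Two-sided p-value from the t-distribution with 5 df = 0.588724.
Step 6: alpha = 0.05. fail to reject H0.

rho = 0.2500, p = 0.588724, fail to reject H0 at alpha = 0.05.


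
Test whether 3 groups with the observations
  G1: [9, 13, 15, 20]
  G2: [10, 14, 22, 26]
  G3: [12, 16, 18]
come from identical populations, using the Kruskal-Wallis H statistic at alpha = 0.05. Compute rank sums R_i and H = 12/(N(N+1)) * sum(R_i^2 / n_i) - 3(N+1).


Step 1: Combine all N = 11 observations and assign midranks.
sorted (value, group, rank): (9,G1,1), (10,G2,2), (12,G3,3), (13,G1,4), (14,G2,5), (15,G1,6), (16,G3,7), (18,G3,8), (20,G1,9), (22,G2,10), (26,G2,11)
Step 2: Sum ranks within each group.
R_1 = 20 (n_1 = 4)
R_2 = 28 (n_2 = 4)
R_3 = 18 (n_3 = 3)
Step 3: H = 12/(N(N+1)) * sum(R_i^2/n_i) - 3(N+1)
     = 12/(11*12) * (20^2/4 + 28^2/4 + 18^2/3) - 3*12
     = 0.090909 * 404 - 36
     = 0.727273.
Step 4: No ties, so H is used without correction.
Step 5: Under H0, H ~ chi^2(2); p-value = 0.695144.
Step 6: alpha = 0.05. fail to reject H0.

H = 0.7273, df = 2, p = 0.695144, fail to reject H0.


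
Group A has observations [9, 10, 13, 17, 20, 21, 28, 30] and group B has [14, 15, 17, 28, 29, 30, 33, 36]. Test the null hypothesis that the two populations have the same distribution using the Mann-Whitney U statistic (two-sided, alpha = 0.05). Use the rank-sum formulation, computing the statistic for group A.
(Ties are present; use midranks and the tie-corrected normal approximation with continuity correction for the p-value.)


Step 1: Combine and sort all 16 observations; assign midranks.
sorted (value, group): (9,X), (10,X), (13,X), (14,Y), (15,Y), (17,X), (17,Y), (20,X), (21,X), (28,X), (28,Y), (29,Y), (30,X), (30,Y), (33,Y), (36,Y)
ranks: 9->1, 10->2, 13->3, 14->4, 15->5, 17->6.5, 17->6.5, 20->8, 21->9, 28->10.5, 28->10.5, 29->12, 30->13.5, 30->13.5, 33->15, 36->16
Step 2: Rank sum for X: R1 = 1 + 2 + 3 + 6.5 + 8 + 9 + 10.5 + 13.5 = 53.5.
Step 3: U_X = R1 - n1(n1+1)/2 = 53.5 - 8*9/2 = 53.5 - 36 = 17.5.
       U_Y = n1*n2 - U_X = 64 - 17.5 = 46.5.
Step 4: Ties are present, so use the tie-corrected normal approximation (with continuity correction) for the p-value.
Step 5: p-value = 0.140603; compare to alpha = 0.05. fail to reject H0.

U_X = 17.5, p = 0.140603, fail to reject H0 at alpha = 0.05.


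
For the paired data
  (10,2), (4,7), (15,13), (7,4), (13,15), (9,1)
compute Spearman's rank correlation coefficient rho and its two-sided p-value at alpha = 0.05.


Step 1: Rank x and y separately (midranks; no ties here).
rank(x): 10->4, 4->1, 15->6, 7->2, 13->5, 9->3
rank(y): 2->2, 7->4, 13->5, 4->3, 15->6, 1->1
Step 2: d_i = R_x(i) - R_y(i); compute d_i^2.
  (4-2)^2=4, (1-4)^2=9, (6-5)^2=1, (2-3)^2=1, (5-6)^2=1, (3-1)^2=4
sum(d^2) = 20.
Step 3: rho = 1 - 6*20 / (6*(6^2 - 1)) = 1 - 120/210 = 0.428571.
Step 4: Under H0, t = rho * sqrt((n-2)/(1-rho^2)) = 0.9487 ~ t(4).
Step 5: Two-sided p-value from the t-distribution with 4 df = 0.396501.
Step 6: alpha = 0.05. fail to reject H0.

rho = 0.4286, p = 0.396501, fail to reject H0 at alpha = 0.05.


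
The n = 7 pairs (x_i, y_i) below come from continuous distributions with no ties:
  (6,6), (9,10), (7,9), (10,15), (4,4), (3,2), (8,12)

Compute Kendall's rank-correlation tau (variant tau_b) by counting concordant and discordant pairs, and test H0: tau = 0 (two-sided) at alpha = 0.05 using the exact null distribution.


Step 1: Enumerate the 21 unordered pairs (i,j) with i<j and classify each by sign(x_j-x_i) * sign(y_j-y_i).
  (1,2):dx=+3,dy=+4->C; (1,3):dx=+1,dy=+3->C; (1,4):dx=+4,dy=+9->C; (1,5):dx=-2,dy=-2->C
  (1,6):dx=-3,dy=-4->C; (1,7):dx=+2,dy=+6->C; (2,3):dx=-2,dy=-1->C; (2,4):dx=+1,dy=+5->C
  (2,5):dx=-5,dy=-6->C; (2,6):dx=-6,dy=-8->C; (2,7):dx=-1,dy=+2->D; (3,4):dx=+3,dy=+6->C
  (3,5):dx=-3,dy=-5->C; (3,6):dx=-4,dy=-7->C; (3,7):dx=+1,dy=+3->C; (4,5):dx=-6,dy=-11->C
  (4,6):dx=-7,dy=-13->C; (4,7):dx=-2,dy=-3->C; (5,6):dx=-1,dy=-2->C; (5,7):dx=+4,dy=+8->C
  (6,7):dx=+5,dy=+10->C
Step 2: C = 20, D = 1, total pairs = 21.
Step 3: tau = (C - D)/(n(n-1)/2) = (20 - 1)/21 = 0.904762.
Step 4: Exact two-sided p-value (enumerate n! = 5040 permutations of y under H0): p = 0.002778.
Step 5: alpha = 0.05. reject H0.

tau_b = 0.9048 (C=20, D=1), p = 0.002778, reject H0.


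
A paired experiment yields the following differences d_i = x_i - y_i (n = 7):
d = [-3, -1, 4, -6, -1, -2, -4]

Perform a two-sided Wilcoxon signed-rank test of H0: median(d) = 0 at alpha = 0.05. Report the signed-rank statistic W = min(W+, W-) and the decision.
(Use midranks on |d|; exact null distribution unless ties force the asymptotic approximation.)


Step 1: Drop any zero differences (none here) and take |d_i|.
|d| = [3, 1, 4, 6, 1, 2, 4]
Step 2: Midrank |d_i| (ties get averaged ranks).
ranks: |3|->4, |1|->1.5, |4|->5.5, |6|->7, |1|->1.5, |2|->3, |4|->5.5
Step 3: Attach original signs; sum ranks with positive sign and with negative sign.
W+ = 5.5 = 5.5
W- = 4 + 1.5 + 7 + 1.5 + 3 + 5.5 = 22.5
(Check: W+ + W- = 28 should equal n(n+1)/2 = 28.)
Step 4: Test statistic W = min(W+, W-) = 5.5.
Step 5: Ties in |d|, so use the tie-corrected normal approximation.
        E[W] = n(n+1)/4 = 7*8/4 = 14.
        Tie groups: |d|=1 (t=2), |d|=4 (t=2); sum(t^3 - t) = 12.
        Var[W] = n(n+1)(2n+1)/24 - sum(t^3-t)/48 = 840/24 - 12/48 = 34.75.
        z = (W - E[W]) / sqrt(Var[W]) = (5.5 - 14) / 5.8949 = -1.4419.
        Two-sided p = 2*Phi(z) = 0.149325.
Step 6: alpha = 0.05. fail to reject H0.

W+ = 5.5, W- = 22.5, W = min = 5.5, p = 0.149325, fail to reject H0.


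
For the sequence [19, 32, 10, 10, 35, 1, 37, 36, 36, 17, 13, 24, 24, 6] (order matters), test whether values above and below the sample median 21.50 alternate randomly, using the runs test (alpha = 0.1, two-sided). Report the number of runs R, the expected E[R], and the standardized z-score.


Step 1: Compute median = 21.50; label A = above, B = below.
Labels in order: BABBABAAABBAAB  (n_A = 7, n_B = 7)
Step 2: Count runs R = 9.
Step 3: Under H0 (random ordering), E[R] = 2*n_A*n_B/(n_A+n_B) + 1 = 2*7*7/14 + 1 = 8.0000.
        Var[R] = 2*n_A*n_B*(2*n_A*n_B - n_A - n_B) / ((n_A+n_B)^2 * (n_A+n_B-1)) = 8232/2548 = 3.2308.
        SD[R] = 1.7974.
Step 4: Continuity-corrected z = (R - 0.5 - E[R]) / SD[R] = (9 - 0.5 - 8.0000) / 1.7974 = 0.2782.
Step 5: Two-sided p-value via normal approximation = 2*(1 - Phi(|z|)) = 0.780879.
Step 6: alpha = 0.1. fail to reject H0.

R = 9, z = 0.2782, p = 0.780879, fail to reject H0.


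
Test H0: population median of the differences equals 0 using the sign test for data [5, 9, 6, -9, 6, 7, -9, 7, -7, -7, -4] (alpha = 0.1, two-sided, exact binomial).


Step 1: Discard zero differences. Original n = 11; n_eff = number of nonzero differences = 11.
Nonzero differences (with sign): +5, +9, +6, -9, +6, +7, -9, +7, -7, -7, -4
Step 2: Count signs: positive = 6, negative = 5.
Step 3: Under H0: P(positive) = 0.5, so the number of positives S ~ Bin(11, 0.5).
Step 4: Two-sided exact p-value = sum of Bin(11,0.5) probabilities at or below the observed probability = 1.000000.
Step 5: alpha = 0.1. fail to reject H0.

n_eff = 11, pos = 6, neg = 5, p = 1.000000, fail to reject H0.


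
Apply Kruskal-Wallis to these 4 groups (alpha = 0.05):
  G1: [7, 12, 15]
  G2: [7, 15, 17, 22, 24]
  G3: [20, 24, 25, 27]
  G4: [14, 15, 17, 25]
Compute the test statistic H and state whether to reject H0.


Step 1: Combine all N = 16 observations and assign midranks.
sorted (value, group, rank): (7,G1,1.5), (7,G2,1.5), (12,G1,3), (14,G4,4), (15,G1,6), (15,G2,6), (15,G4,6), (17,G2,8.5), (17,G4,8.5), (20,G3,10), (22,G2,11), (24,G2,12.5), (24,G3,12.5), (25,G3,14.5), (25,G4,14.5), (27,G3,16)
Step 2: Sum ranks within each group.
R_1 = 10.5 (n_1 = 3)
R_2 = 39.5 (n_2 = 5)
R_3 = 53 (n_3 = 4)
R_4 = 33 (n_4 = 4)
Step 3: H = 12/(N(N+1)) * sum(R_i^2/n_i) - 3(N+1)
     = 12/(16*17) * (10.5^2/3 + 39.5^2/5 + 53^2/4 + 33^2/4) - 3*17
     = 0.044118 * 1323.3 - 51
     = 7.380882.
Step 4: Ties present; correction factor C = 1 - 48/(16^3 - 16) = 0.988235. Corrected H = 7.380882 / 0.988235 = 7.468750.
Step 5: Under H0, H ~ chi^2(3); p-value = 0.058367.
Step 6: alpha = 0.05. fail to reject H0.

H = 7.4688, df = 3, p = 0.058367, fail to reject H0.


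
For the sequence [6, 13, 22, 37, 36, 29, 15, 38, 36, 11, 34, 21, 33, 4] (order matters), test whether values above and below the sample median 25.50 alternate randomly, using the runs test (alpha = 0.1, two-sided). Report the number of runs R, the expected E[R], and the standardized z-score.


Step 1: Compute median = 25.50; label A = above, B = below.
Labels in order: BBBAAABAABABAB  (n_A = 7, n_B = 7)
Step 2: Count runs R = 9.
Step 3: Under H0 (random ordering), E[R] = 2*n_A*n_B/(n_A+n_B) + 1 = 2*7*7/14 + 1 = 8.0000.
        Var[R] = 2*n_A*n_B*(2*n_A*n_B - n_A - n_B) / ((n_A+n_B)^2 * (n_A+n_B-1)) = 8232/2548 = 3.2308.
        SD[R] = 1.7974.
Step 4: Continuity-corrected z = (R - 0.5 - E[R]) / SD[R] = (9 - 0.5 - 8.0000) / 1.7974 = 0.2782.
Step 5: Two-sided p-value via normal approximation = 2*(1 - Phi(|z|)) = 0.780879.
Step 6: alpha = 0.1. fail to reject H0.

R = 9, z = 0.2782, p = 0.780879, fail to reject H0.


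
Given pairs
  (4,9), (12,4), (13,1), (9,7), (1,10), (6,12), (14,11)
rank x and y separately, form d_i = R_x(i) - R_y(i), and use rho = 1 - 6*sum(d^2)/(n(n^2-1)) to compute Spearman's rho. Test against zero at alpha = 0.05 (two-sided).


Step 1: Rank x and y separately (midranks; no ties here).
rank(x): 4->2, 12->5, 13->6, 9->4, 1->1, 6->3, 14->7
rank(y): 9->4, 4->2, 1->1, 7->3, 10->5, 12->7, 11->6
Step 2: d_i = R_x(i) - R_y(i); compute d_i^2.
  (2-4)^2=4, (5-2)^2=9, (6-1)^2=25, (4-3)^2=1, (1-5)^2=16, (3-7)^2=16, (7-6)^2=1
sum(d^2) = 72.
Step 3: rho = 1 - 6*72 / (7*(7^2 - 1)) = 1 - 432/336 = -0.285714.
Step 4: Under H0, t = rho * sqrt((n-2)/(1-rho^2)) = -0.6667 ~ t(5).
Step 5: Two-sided p-value from the t-distribution with 5 df = 0.534509.
Step 6: alpha = 0.05. fail to reject H0.

rho = -0.2857, p = 0.534509, fail to reject H0 at alpha = 0.05.


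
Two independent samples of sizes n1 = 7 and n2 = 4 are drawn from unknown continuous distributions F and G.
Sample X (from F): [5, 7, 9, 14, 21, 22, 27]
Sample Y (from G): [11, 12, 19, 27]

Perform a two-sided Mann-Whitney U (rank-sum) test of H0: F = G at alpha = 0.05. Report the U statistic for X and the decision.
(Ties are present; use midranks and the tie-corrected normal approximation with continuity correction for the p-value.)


Step 1: Combine and sort all 11 observations; assign midranks.
sorted (value, group): (5,X), (7,X), (9,X), (11,Y), (12,Y), (14,X), (19,Y), (21,X), (22,X), (27,X), (27,Y)
ranks: 5->1, 7->2, 9->3, 11->4, 12->5, 14->6, 19->7, 21->8, 22->9, 27->10.5, 27->10.5
Step 2: Rank sum for X: R1 = 1 + 2 + 3 + 6 + 8 + 9 + 10.5 = 39.5.
Step 3: U_X = R1 - n1(n1+1)/2 = 39.5 - 7*8/2 = 39.5 - 28 = 11.5.
       U_Y = n1*n2 - U_X = 28 - 11.5 = 16.5.
Step 4: Ties are present, so use the tie-corrected normal approximation (with continuity correction) for the p-value.
Step 5: p-value = 0.704817; compare to alpha = 0.05. fail to reject H0.

U_X = 11.5, p = 0.704817, fail to reject H0 at alpha = 0.05.


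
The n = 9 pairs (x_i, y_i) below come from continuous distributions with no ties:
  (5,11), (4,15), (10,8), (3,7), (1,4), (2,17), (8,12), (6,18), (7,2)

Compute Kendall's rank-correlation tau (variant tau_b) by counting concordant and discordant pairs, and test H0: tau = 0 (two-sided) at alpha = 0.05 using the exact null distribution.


Step 1: Enumerate the 36 unordered pairs (i,j) with i<j and classify each by sign(x_j-x_i) * sign(y_j-y_i).
  (1,2):dx=-1,dy=+4->D; (1,3):dx=+5,dy=-3->D; (1,4):dx=-2,dy=-4->C; (1,5):dx=-4,dy=-7->C
  (1,6):dx=-3,dy=+6->D; (1,7):dx=+3,dy=+1->C; (1,8):dx=+1,dy=+7->C; (1,9):dx=+2,dy=-9->D
  (2,3):dx=+6,dy=-7->D; (2,4):dx=-1,dy=-8->C; (2,5):dx=-3,dy=-11->C; (2,6):dx=-2,dy=+2->D
  (2,7):dx=+4,dy=-3->D; (2,8):dx=+2,dy=+3->C; (2,9):dx=+3,dy=-13->D; (3,4):dx=-7,dy=-1->C
  (3,5):dx=-9,dy=-4->C; (3,6):dx=-8,dy=+9->D; (3,7):dx=-2,dy=+4->D; (3,8):dx=-4,dy=+10->D
  (3,9):dx=-3,dy=-6->C; (4,5):dx=-2,dy=-3->C; (4,6):dx=-1,dy=+10->D; (4,7):dx=+5,dy=+5->C
  (4,8):dx=+3,dy=+11->C; (4,9):dx=+4,dy=-5->D; (5,6):dx=+1,dy=+13->C; (5,7):dx=+7,dy=+8->C
  (5,8):dx=+5,dy=+14->C; (5,9):dx=+6,dy=-2->D; (6,7):dx=+6,dy=-5->D; (6,8):dx=+4,dy=+1->C
  (6,9):dx=+5,dy=-15->D; (7,8):dx=-2,dy=+6->D; (7,9):dx=-1,dy=-10->C; (8,9):dx=+1,dy=-16->D
Step 2: C = 18, D = 18, total pairs = 36.
Step 3: tau = (C - D)/(n(n-1)/2) = (18 - 18)/36 = 0.000000.
Step 4: Exact two-sided p-value (enumerate n! = 362880 permutations of y under H0): p = 1.000000.
Step 5: alpha = 0.05. fail to reject H0.

tau_b = 0.0000 (C=18, D=18), p = 1.000000, fail to reject H0.


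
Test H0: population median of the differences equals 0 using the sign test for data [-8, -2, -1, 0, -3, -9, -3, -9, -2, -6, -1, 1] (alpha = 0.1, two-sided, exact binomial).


Step 1: Discard zero differences. Original n = 12; n_eff = number of nonzero differences = 11.
Nonzero differences (with sign): -8, -2, -1, -3, -9, -3, -9, -2, -6, -1, +1
Step 2: Count signs: positive = 1, negative = 10.
Step 3: Under H0: P(positive) = 0.5, so the number of positives S ~ Bin(11, 0.5).
Step 4: Two-sided exact p-value = sum of Bin(11,0.5) probabilities at or below the observed probability = 0.011719.
Step 5: alpha = 0.1. reject H0.

n_eff = 11, pos = 1, neg = 10, p = 0.011719, reject H0.


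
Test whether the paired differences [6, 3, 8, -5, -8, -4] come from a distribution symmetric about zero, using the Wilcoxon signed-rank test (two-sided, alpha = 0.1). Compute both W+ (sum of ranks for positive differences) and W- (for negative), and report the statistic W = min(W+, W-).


Step 1: Drop any zero differences (none here) and take |d_i|.
|d| = [6, 3, 8, 5, 8, 4]
Step 2: Midrank |d_i| (ties get averaged ranks).
ranks: |6|->4, |3|->1, |8|->5.5, |5|->3, |8|->5.5, |4|->2
Step 3: Attach original signs; sum ranks with positive sign and with negative sign.
W+ = 4 + 1 + 5.5 = 10.5
W- = 3 + 5.5 + 2 = 10.5
(Check: W+ + W- = 21 should equal n(n+1)/2 = 21.)
Step 4: Test statistic W = min(W+, W-) = 10.5.
Step 5: Ties in |d|, so use the tie-corrected normal approximation.
        E[W] = n(n+1)/4 = 6*7/4 = 10.5.
        Tie groups: |d|=8 (t=2); sum(t^3 - t) = 6.
        Var[W] = n(n+1)(2n+1)/24 - sum(t^3-t)/48 = 546/24 - 6/48 = 22.625.
        z = (W - E[W]) / sqrt(Var[W]) = (10.5 - 10.5) / 4.7566 = 0.0000.
        Two-sided p = 2*Phi(z) = 1.000000.
Step 6: alpha = 0.1. fail to reject H0.

W+ = 10.5, W- = 10.5, W = min = 10.5, p = 1.000000, fail to reject H0.


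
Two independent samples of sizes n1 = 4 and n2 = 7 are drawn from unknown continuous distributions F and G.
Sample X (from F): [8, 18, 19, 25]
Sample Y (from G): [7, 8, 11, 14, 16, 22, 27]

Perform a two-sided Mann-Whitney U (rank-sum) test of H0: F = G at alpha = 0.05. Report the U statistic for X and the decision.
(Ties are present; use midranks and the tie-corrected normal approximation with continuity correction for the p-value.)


Step 1: Combine and sort all 11 observations; assign midranks.
sorted (value, group): (7,Y), (8,X), (8,Y), (11,Y), (14,Y), (16,Y), (18,X), (19,X), (22,Y), (25,X), (27,Y)
ranks: 7->1, 8->2.5, 8->2.5, 11->4, 14->5, 16->6, 18->7, 19->8, 22->9, 25->10, 27->11
Step 2: Rank sum for X: R1 = 2.5 + 7 + 8 + 10 = 27.5.
Step 3: U_X = R1 - n1(n1+1)/2 = 27.5 - 4*5/2 = 27.5 - 10 = 17.5.
       U_Y = n1*n2 - U_X = 28 - 17.5 = 10.5.
Step 4: Ties are present, so use the tie-corrected normal approximation (with continuity correction) for the p-value.
Step 5: p-value = 0.569872; compare to alpha = 0.05. fail to reject H0.

U_X = 17.5, p = 0.569872, fail to reject H0 at alpha = 0.05.


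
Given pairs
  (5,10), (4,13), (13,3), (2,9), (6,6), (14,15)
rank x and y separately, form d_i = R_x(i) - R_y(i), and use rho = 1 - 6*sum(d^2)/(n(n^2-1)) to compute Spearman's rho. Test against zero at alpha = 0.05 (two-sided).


Step 1: Rank x and y separately (midranks; no ties here).
rank(x): 5->3, 4->2, 13->5, 2->1, 6->4, 14->6
rank(y): 10->4, 13->5, 3->1, 9->3, 6->2, 15->6
Step 2: d_i = R_x(i) - R_y(i); compute d_i^2.
  (3-4)^2=1, (2-5)^2=9, (5-1)^2=16, (1-3)^2=4, (4-2)^2=4, (6-6)^2=0
sum(d^2) = 34.
Step 3: rho = 1 - 6*34 / (6*(6^2 - 1)) = 1 - 204/210 = 0.028571.
Step 4: Under H0, t = rho * sqrt((n-2)/(1-rho^2)) = 0.0572 ~ t(4).
Step 5: Two-sided p-value from the t-distribution with 4 df = 0.957155.
Step 6: alpha = 0.05. fail to reject H0.

rho = 0.0286, p = 0.957155, fail to reject H0 at alpha = 0.05.


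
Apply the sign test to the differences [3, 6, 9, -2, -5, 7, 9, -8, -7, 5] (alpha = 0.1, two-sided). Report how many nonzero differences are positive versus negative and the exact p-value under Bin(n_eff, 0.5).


Step 1: Discard zero differences. Original n = 10; n_eff = number of nonzero differences = 10.
Nonzero differences (with sign): +3, +6, +9, -2, -5, +7, +9, -8, -7, +5
Step 2: Count signs: positive = 6, negative = 4.
Step 3: Under H0: P(positive) = 0.5, so the number of positives S ~ Bin(10, 0.5).
Step 4: Two-sided exact p-value = sum of Bin(10,0.5) probabilities at or below the observed probability = 0.753906.
Step 5: alpha = 0.1. fail to reject H0.

n_eff = 10, pos = 6, neg = 4, p = 0.753906, fail to reject H0.


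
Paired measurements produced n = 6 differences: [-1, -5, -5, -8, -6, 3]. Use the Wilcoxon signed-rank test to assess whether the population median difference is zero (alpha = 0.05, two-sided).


Step 1: Drop any zero differences (none here) and take |d_i|.
|d| = [1, 5, 5, 8, 6, 3]
Step 2: Midrank |d_i| (ties get averaged ranks).
ranks: |1|->1, |5|->3.5, |5|->3.5, |8|->6, |6|->5, |3|->2
Step 3: Attach original signs; sum ranks with positive sign and with negative sign.
W+ = 2 = 2
W- = 1 + 3.5 + 3.5 + 6 + 5 = 19
(Check: W+ + W- = 21 should equal n(n+1)/2 = 21.)
Step 4: Test statistic W = min(W+, W-) = 2.
Step 5: Ties in |d|, so use the tie-corrected normal approximation.
        E[W] = n(n+1)/4 = 6*7/4 = 10.5.
        Tie groups: |d|=5 (t=2); sum(t^3 - t) = 6.
        Var[W] = n(n+1)(2n+1)/24 - sum(t^3-t)/48 = 546/24 - 6/48 = 22.625.
        z = (W - E[W]) / sqrt(Var[W]) = (2 - 10.5) / 4.7566 = -1.7870.
        Two-sided p = 2*Phi(z) = 0.073937.
Step 6: alpha = 0.05. fail to reject H0.

W+ = 2, W- = 19, W = min = 2, p = 0.073937, fail to reject H0.


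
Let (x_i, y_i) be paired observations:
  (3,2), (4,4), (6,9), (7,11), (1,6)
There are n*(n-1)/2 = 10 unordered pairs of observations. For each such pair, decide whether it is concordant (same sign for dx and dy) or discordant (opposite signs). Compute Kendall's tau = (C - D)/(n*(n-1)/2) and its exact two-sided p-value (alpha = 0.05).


Step 1: Enumerate the 10 unordered pairs (i,j) with i<j and classify each by sign(x_j-x_i) * sign(y_j-y_i).
  (1,2):dx=+1,dy=+2->C; (1,3):dx=+3,dy=+7->C; (1,4):dx=+4,dy=+9->C; (1,5):dx=-2,dy=+4->D
  (2,3):dx=+2,dy=+5->C; (2,4):dx=+3,dy=+7->C; (2,5):dx=-3,dy=+2->D; (3,4):dx=+1,dy=+2->C
  (3,5):dx=-5,dy=-3->C; (4,5):dx=-6,dy=-5->C
Step 2: C = 8, D = 2, total pairs = 10.
Step 3: tau = (C - D)/(n(n-1)/2) = (8 - 2)/10 = 0.600000.
Step 4: Exact two-sided p-value (enumerate n! = 120 permutations of y under H0): p = 0.233333.
Step 5: alpha = 0.05. fail to reject H0.

tau_b = 0.6000 (C=8, D=2), p = 0.233333, fail to reject H0.


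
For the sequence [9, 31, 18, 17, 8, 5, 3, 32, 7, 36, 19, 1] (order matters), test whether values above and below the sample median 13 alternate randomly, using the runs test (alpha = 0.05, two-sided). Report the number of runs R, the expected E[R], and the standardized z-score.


Step 1: Compute median = 13; label A = above, B = below.
Labels in order: BAAABBBABAAB  (n_A = 6, n_B = 6)
Step 2: Count runs R = 7.
Step 3: Under H0 (random ordering), E[R] = 2*n_A*n_B/(n_A+n_B) + 1 = 2*6*6/12 + 1 = 7.0000.
        Var[R] = 2*n_A*n_B*(2*n_A*n_B - n_A - n_B) / ((n_A+n_B)^2 * (n_A+n_B-1)) = 4320/1584 = 2.7273.
        SD[R] = 1.6514.
Step 4: R = E[R], so z = 0 with no continuity correction.
Step 5: Two-sided p-value via normal approximation = 2*(1 - Phi(|z|)) = 1.000000.
Step 6: alpha = 0.05. fail to reject H0.

R = 7, z = 0.0000, p = 1.000000, fail to reject H0.


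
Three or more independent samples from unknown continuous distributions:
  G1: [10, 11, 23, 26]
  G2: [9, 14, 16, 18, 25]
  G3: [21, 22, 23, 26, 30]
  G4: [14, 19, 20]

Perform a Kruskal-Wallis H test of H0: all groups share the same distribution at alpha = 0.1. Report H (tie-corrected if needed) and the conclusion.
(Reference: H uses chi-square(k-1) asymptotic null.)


Step 1: Combine all N = 17 observations and assign midranks.
sorted (value, group, rank): (9,G2,1), (10,G1,2), (11,G1,3), (14,G2,4.5), (14,G4,4.5), (16,G2,6), (18,G2,7), (19,G4,8), (20,G4,9), (21,G3,10), (22,G3,11), (23,G1,12.5), (23,G3,12.5), (25,G2,14), (26,G1,15.5), (26,G3,15.5), (30,G3,17)
Step 2: Sum ranks within each group.
R_1 = 33 (n_1 = 4)
R_2 = 32.5 (n_2 = 5)
R_3 = 66 (n_3 = 5)
R_4 = 21.5 (n_4 = 3)
Step 3: H = 12/(N(N+1)) * sum(R_i^2/n_i) - 3(N+1)
     = 12/(17*18) * (33^2/4 + 32.5^2/5 + 66^2/5 + 21.5^2/3) - 3*18
     = 0.039216 * 1508.78 - 54
     = 5.167974.
Step 4: Ties present; correction factor C = 1 - 18/(17^3 - 17) = 0.996324. Corrected H = 5.167974 / 0.996324 = 5.187044.
Step 5: Under H0, H ~ chi^2(3); p-value = 0.158602.
Step 6: alpha = 0.1. fail to reject H0.

H = 5.1870, df = 3, p = 0.158602, fail to reject H0.


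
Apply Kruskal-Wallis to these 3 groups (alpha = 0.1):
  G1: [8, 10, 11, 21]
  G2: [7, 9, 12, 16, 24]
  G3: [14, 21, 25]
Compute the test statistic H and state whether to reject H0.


Step 1: Combine all N = 12 observations and assign midranks.
sorted (value, group, rank): (7,G2,1), (8,G1,2), (9,G2,3), (10,G1,4), (11,G1,5), (12,G2,6), (14,G3,7), (16,G2,8), (21,G1,9.5), (21,G3,9.5), (24,G2,11), (25,G3,12)
Step 2: Sum ranks within each group.
R_1 = 20.5 (n_1 = 4)
R_2 = 29 (n_2 = 5)
R_3 = 28.5 (n_3 = 3)
Step 3: H = 12/(N(N+1)) * sum(R_i^2/n_i) - 3(N+1)
     = 12/(12*13) * (20.5^2/4 + 29^2/5 + 28.5^2/3) - 3*13
     = 0.076923 * 544.013 - 39
     = 2.847115.
Step 4: Ties present; correction factor C = 1 - 6/(12^3 - 12) = 0.996503. Corrected H = 2.847115 / 0.996503 = 2.857105.
Step 5: Under H0, H ~ chi^2(2); p-value = 0.239656.
Step 6: alpha = 0.1. fail to reject H0.

H = 2.8571, df = 2, p = 0.239656, fail to reject H0.


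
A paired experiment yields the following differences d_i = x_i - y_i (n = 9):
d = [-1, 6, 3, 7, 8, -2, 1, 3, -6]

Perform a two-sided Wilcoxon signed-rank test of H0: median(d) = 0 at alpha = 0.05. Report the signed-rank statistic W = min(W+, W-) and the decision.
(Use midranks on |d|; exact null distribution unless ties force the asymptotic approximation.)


Step 1: Drop any zero differences (none here) and take |d_i|.
|d| = [1, 6, 3, 7, 8, 2, 1, 3, 6]
Step 2: Midrank |d_i| (ties get averaged ranks).
ranks: |1|->1.5, |6|->6.5, |3|->4.5, |7|->8, |8|->9, |2|->3, |1|->1.5, |3|->4.5, |6|->6.5
Step 3: Attach original signs; sum ranks with positive sign and with negative sign.
W+ = 6.5 + 4.5 + 8 + 9 + 1.5 + 4.5 = 34
W- = 1.5 + 3 + 6.5 = 11
(Check: W+ + W- = 45 should equal n(n+1)/2 = 45.)
Step 4: Test statistic W = min(W+, W-) = 11.
Step 5: Ties in |d|, so use the tie-corrected normal approximation.
        E[W] = n(n+1)/4 = 9*10/4 = 22.5.
        Tie groups: |d|=1 (t=2), |d|=3 (t=2), |d|=6 (t=2); sum(t^3 - t) = 18.
        Var[W] = n(n+1)(2n+1)/24 - sum(t^3-t)/48 = 1710/24 - 18/48 = 70.875.
        z = (W - E[W]) / sqrt(Var[W]) = (11 - 22.5) / 8.4187 = -1.3660.
        Two-sided p = 2*Phi(z) = 0.171938.
Step 6: alpha = 0.05. fail to reject H0.

W+ = 34, W- = 11, W = min = 11, p = 0.171938, fail to reject H0.


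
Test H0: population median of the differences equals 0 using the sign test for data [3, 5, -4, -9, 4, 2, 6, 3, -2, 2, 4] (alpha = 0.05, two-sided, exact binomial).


Step 1: Discard zero differences. Original n = 11; n_eff = number of nonzero differences = 11.
Nonzero differences (with sign): +3, +5, -4, -9, +4, +2, +6, +3, -2, +2, +4
Step 2: Count signs: positive = 8, negative = 3.
Step 3: Under H0: P(positive) = 0.5, so the number of positives S ~ Bin(11, 0.5).
Step 4: Two-sided exact p-value = sum of Bin(11,0.5) probabilities at or below the observed probability = 0.226562.
Step 5: alpha = 0.05. fail to reject H0.

n_eff = 11, pos = 8, neg = 3, p = 0.226562, fail to reject H0.


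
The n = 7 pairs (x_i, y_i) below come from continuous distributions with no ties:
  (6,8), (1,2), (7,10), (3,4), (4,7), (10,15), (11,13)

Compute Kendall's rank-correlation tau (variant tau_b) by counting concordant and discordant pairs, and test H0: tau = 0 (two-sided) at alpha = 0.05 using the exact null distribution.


Step 1: Enumerate the 21 unordered pairs (i,j) with i<j and classify each by sign(x_j-x_i) * sign(y_j-y_i).
  (1,2):dx=-5,dy=-6->C; (1,3):dx=+1,dy=+2->C; (1,4):dx=-3,dy=-4->C; (1,5):dx=-2,dy=-1->C
  (1,6):dx=+4,dy=+7->C; (1,7):dx=+5,dy=+5->C; (2,3):dx=+6,dy=+8->C; (2,4):dx=+2,dy=+2->C
  (2,5):dx=+3,dy=+5->C; (2,6):dx=+9,dy=+13->C; (2,7):dx=+10,dy=+11->C; (3,4):dx=-4,dy=-6->C
  (3,5):dx=-3,dy=-3->C; (3,6):dx=+3,dy=+5->C; (3,7):dx=+4,dy=+3->C; (4,5):dx=+1,dy=+3->C
  (4,6):dx=+7,dy=+11->C; (4,7):dx=+8,dy=+9->C; (5,6):dx=+6,dy=+8->C; (5,7):dx=+7,dy=+6->C
  (6,7):dx=+1,dy=-2->D
Step 2: C = 20, D = 1, total pairs = 21.
Step 3: tau = (C - D)/(n(n-1)/2) = (20 - 1)/21 = 0.904762.
Step 4: Exact two-sided p-value (enumerate n! = 5040 permutations of y under H0): p = 0.002778.
Step 5: alpha = 0.05. reject H0.

tau_b = 0.9048 (C=20, D=1), p = 0.002778, reject H0.


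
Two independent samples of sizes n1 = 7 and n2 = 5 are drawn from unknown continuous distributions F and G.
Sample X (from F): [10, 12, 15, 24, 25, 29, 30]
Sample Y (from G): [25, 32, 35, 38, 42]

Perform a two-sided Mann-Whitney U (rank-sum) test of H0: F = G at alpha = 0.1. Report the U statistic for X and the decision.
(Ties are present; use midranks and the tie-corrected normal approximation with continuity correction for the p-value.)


Step 1: Combine and sort all 12 observations; assign midranks.
sorted (value, group): (10,X), (12,X), (15,X), (24,X), (25,X), (25,Y), (29,X), (30,X), (32,Y), (35,Y), (38,Y), (42,Y)
ranks: 10->1, 12->2, 15->3, 24->4, 25->5.5, 25->5.5, 29->7, 30->8, 32->9, 35->10, 38->11, 42->12
Step 2: Rank sum for X: R1 = 1 + 2 + 3 + 4 + 5.5 + 7 + 8 = 30.5.
Step 3: U_X = R1 - n1(n1+1)/2 = 30.5 - 7*8/2 = 30.5 - 28 = 2.5.
       U_Y = n1*n2 - U_X = 35 - 2.5 = 32.5.
Step 4: Ties are present, so use the tie-corrected normal approximation (with continuity correction) for the p-value.
Step 5: p-value = 0.018328; compare to alpha = 0.1. reject H0.

U_X = 2.5, p = 0.018328, reject H0 at alpha = 0.1.


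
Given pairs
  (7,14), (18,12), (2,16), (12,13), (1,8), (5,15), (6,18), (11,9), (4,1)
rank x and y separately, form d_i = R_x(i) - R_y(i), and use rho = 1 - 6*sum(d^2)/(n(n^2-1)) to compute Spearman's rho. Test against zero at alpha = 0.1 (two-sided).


Step 1: Rank x and y separately (midranks; no ties here).
rank(x): 7->6, 18->9, 2->2, 12->8, 1->1, 5->4, 6->5, 11->7, 4->3
rank(y): 14->6, 12->4, 16->8, 13->5, 8->2, 15->7, 18->9, 9->3, 1->1
Step 2: d_i = R_x(i) - R_y(i); compute d_i^2.
  (6-6)^2=0, (9-4)^2=25, (2-8)^2=36, (8-5)^2=9, (1-2)^2=1, (4-7)^2=9, (5-9)^2=16, (7-3)^2=16, (3-1)^2=4
sum(d^2) = 116.
Step 3: rho = 1 - 6*116 / (9*(9^2 - 1)) = 1 - 696/720 = 0.033333.
Step 4: Under H0, t = rho * sqrt((n-2)/(1-rho^2)) = 0.0882 ~ t(7).
Step 5: Two-sided p-value from the t-distribution with 7 df = 0.932157.
Step 6: alpha = 0.1. fail to reject H0.

rho = 0.0333, p = 0.932157, fail to reject H0 at alpha = 0.1.


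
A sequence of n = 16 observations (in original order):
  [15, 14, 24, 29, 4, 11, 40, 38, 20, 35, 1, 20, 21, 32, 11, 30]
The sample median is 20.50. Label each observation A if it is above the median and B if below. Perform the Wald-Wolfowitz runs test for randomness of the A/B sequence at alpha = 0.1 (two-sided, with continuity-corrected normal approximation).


Step 1: Compute median = 20.50; label A = above, B = below.
Labels in order: BBAABBAABABBAABA  (n_A = 8, n_B = 8)
Step 2: Count runs R = 10.
Step 3: Under H0 (random ordering), E[R] = 2*n_A*n_B/(n_A+n_B) + 1 = 2*8*8/16 + 1 = 9.0000.
        Var[R] = 2*n_A*n_B*(2*n_A*n_B - n_A - n_B) / ((n_A+n_B)^2 * (n_A+n_B-1)) = 14336/3840 = 3.7333.
        SD[R] = 1.9322.
Step 4: Continuity-corrected z = (R - 0.5 - E[R]) / SD[R] = (10 - 0.5 - 9.0000) / 1.9322 = 0.2588.
Step 5: Two-sided p-value via normal approximation = 2*(1 - Phi(|z|)) = 0.795809.
Step 6: alpha = 0.1. fail to reject H0.

R = 10, z = 0.2588, p = 0.795809, fail to reject H0.


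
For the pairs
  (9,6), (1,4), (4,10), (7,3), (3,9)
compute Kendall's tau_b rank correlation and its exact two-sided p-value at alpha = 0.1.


Step 1: Enumerate the 10 unordered pairs (i,j) with i<j and classify each by sign(x_j-x_i) * sign(y_j-y_i).
  (1,2):dx=-8,dy=-2->C; (1,3):dx=-5,dy=+4->D; (1,4):dx=-2,dy=-3->C; (1,5):dx=-6,dy=+3->D
  (2,3):dx=+3,dy=+6->C; (2,4):dx=+6,dy=-1->D; (2,5):dx=+2,dy=+5->C; (3,4):dx=+3,dy=-7->D
  (3,5):dx=-1,dy=-1->C; (4,5):dx=-4,dy=+6->D
Step 2: C = 5, D = 5, total pairs = 10.
Step 3: tau = (C - D)/(n(n-1)/2) = (5 - 5)/10 = 0.000000.
Step 4: Exact two-sided p-value (enumerate n! = 120 permutations of y under H0): p = 1.000000.
Step 5: alpha = 0.1. fail to reject H0.

tau_b = 0.0000 (C=5, D=5), p = 1.000000, fail to reject H0.


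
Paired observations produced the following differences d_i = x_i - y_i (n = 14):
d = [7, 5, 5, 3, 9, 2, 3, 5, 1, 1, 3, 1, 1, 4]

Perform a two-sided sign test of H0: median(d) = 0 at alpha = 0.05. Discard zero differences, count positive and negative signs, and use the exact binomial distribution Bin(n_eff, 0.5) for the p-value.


Step 1: Discard zero differences. Original n = 14; n_eff = number of nonzero differences = 14.
Nonzero differences (with sign): +7, +5, +5, +3, +9, +2, +3, +5, +1, +1, +3, +1, +1, +4
Step 2: Count signs: positive = 14, negative = 0.
Step 3: Under H0: P(positive) = 0.5, so the number of positives S ~ Bin(14, 0.5).
Step 4: Two-sided exact p-value = sum of Bin(14,0.5) probabilities at or below the observed probability = 0.000122.
Step 5: alpha = 0.05. reject H0.

n_eff = 14, pos = 14, neg = 0, p = 0.000122, reject H0.


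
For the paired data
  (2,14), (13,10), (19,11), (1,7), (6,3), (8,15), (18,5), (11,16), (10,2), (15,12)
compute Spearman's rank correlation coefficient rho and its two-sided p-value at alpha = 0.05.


Step 1: Rank x and y separately (midranks; no ties here).
rank(x): 2->2, 13->7, 19->10, 1->1, 6->3, 8->4, 18->9, 11->6, 10->5, 15->8
rank(y): 14->8, 10->5, 11->6, 7->4, 3->2, 15->9, 5->3, 16->10, 2->1, 12->7
Step 2: d_i = R_x(i) - R_y(i); compute d_i^2.
  (2-8)^2=36, (7-5)^2=4, (10-6)^2=16, (1-4)^2=9, (3-2)^2=1, (4-9)^2=25, (9-3)^2=36, (6-10)^2=16, (5-1)^2=16, (8-7)^2=1
sum(d^2) = 160.
Step 3: rho = 1 - 6*160 / (10*(10^2 - 1)) = 1 - 960/990 = 0.030303.
Step 4: Under H0, t = rho * sqrt((n-2)/(1-rho^2)) = 0.0857 ~ t(8).
Step 5: Two-sided p-value from the t-distribution with 8 df = 0.933773.
Step 6: alpha = 0.05. fail to reject H0.

rho = 0.0303, p = 0.933773, fail to reject H0 at alpha = 0.05.


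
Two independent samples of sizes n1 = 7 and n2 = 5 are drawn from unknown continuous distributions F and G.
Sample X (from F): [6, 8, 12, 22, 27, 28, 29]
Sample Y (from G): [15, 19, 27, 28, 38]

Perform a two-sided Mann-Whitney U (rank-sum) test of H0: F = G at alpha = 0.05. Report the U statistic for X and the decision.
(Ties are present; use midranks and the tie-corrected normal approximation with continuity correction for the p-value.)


Step 1: Combine and sort all 12 observations; assign midranks.
sorted (value, group): (6,X), (8,X), (12,X), (15,Y), (19,Y), (22,X), (27,X), (27,Y), (28,X), (28,Y), (29,X), (38,Y)
ranks: 6->1, 8->2, 12->3, 15->4, 19->5, 22->6, 27->7.5, 27->7.5, 28->9.5, 28->9.5, 29->11, 38->12
Step 2: Rank sum for X: R1 = 1 + 2 + 3 + 6 + 7.5 + 9.5 + 11 = 40.
Step 3: U_X = R1 - n1(n1+1)/2 = 40 - 7*8/2 = 40 - 28 = 12.
       U_Y = n1*n2 - U_X = 35 - 12 = 23.
Step 4: Ties are present, so use the tie-corrected normal approximation (with continuity correction) for the p-value.
Step 5: p-value = 0.415157; compare to alpha = 0.05. fail to reject H0.

U_X = 12, p = 0.415157, fail to reject H0 at alpha = 0.05.


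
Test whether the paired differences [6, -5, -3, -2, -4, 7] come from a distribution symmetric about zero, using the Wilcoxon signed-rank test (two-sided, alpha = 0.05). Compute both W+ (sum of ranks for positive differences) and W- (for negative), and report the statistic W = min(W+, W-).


Step 1: Drop any zero differences (none here) and take |d_i|.
|d| = [6, 5, 3, 2, 4, 7]
Step 2: Midrank |d_i| (ties get averaged ranks).
ranks: |6|->5, |5|->4, |3|->2, |2|->1, |4|->3, |7|->6
Step 3: Attach original signs; sum ranks with positive sign and with negative sign.
W+ = 5 + 6 = 11
W- = 4 + 2 + 1 + 3 = 10
(Check: W+ + W- = 21 should equal n(n+1)/2 = 21.)
Step 4: Test statistic W = min(W+, W-) = 10.
Step 5: No ties, so the exact null distribution over the 2^6 = 64 sign assignments gives the two-sided p-value = 1.000000.
Step 6: alpha = 0.05. fail to reject H0.

W+ = 11, W- = 10, W = min = 10, p = 1.000000, fail to reject H0.


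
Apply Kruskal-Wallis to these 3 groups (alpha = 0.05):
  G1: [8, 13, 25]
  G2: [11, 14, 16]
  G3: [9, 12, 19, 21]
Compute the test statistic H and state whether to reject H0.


Step 1: Combine all N = 10 observations and assign midranks.
sorted (value, group, rank): (8,G1,1), (9,G3,2), (11,G2,3), (12,G3,4), (13,G1,5), (14,G2,6), (16,G2,7), (19,G3,8), (21,G3,9), (25,G1,10)
Step 2: Sum ranks within each group.
R_1 = 16 (n_1 = 3)
R_2 = 16 (n_2 = 3)
R_3 = 23 (n_3 = 4)
Step 3: H = 12/(N(N+1)) * sum(R_i^2/n_i) - 3(N+1)
     = 12/(10*11) * (16^2/3 + 16^2/3 + 23^2/4) - 3*11
     = 0.109091 * 302.917 - 33
     = 0.045455.
Step 4: No ties, so H is used without correction.
Step 5: Under H0, H ~ chi^2(2); p-value = 0.977529.
Step 6: alpha = 0.05. fail to reject H0.

H = 0.0455, df = 2, p = 0.977529, fail to reject H0.


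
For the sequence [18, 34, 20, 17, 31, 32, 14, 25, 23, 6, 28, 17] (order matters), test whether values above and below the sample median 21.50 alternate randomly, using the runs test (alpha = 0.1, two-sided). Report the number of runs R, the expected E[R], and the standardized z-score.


Step 1: Compute median = 21.50; label A = above, B = below.
Labels in order: BABBAABAABAB  (n_A = 6, n_B = 6)
Step 2: Count runs R = 9.
Step 3: Under H0 (random ordering), E[R] = 2*n_A*n_B/(n_A+n_B) + 1 = 2*6*6/12 + 1 = 7.0000.
        Var[R] = 2*n_A*n_B*(2*n_A*n_B - n_A - n_B) / ((n_A+n_B)^2 * (n_A+n_B-1)) = 4320/1584 = 2.7273.
        SD[R] = 1.6514.
Step 4: Continuity-corrected z = (R - 0.5 - E[R]) / SD[R] = (9 - 0.5 - 7.0000) / 1.6514 = 0.9083.
Step 5: Two-sided p-value via normal approximation = 2*(1 - Phi(|z|)) = 0.363722.
Step 6: alpha = 0.1. fail to reject H0.

R = 9, z = 0.9083, p = 0.363722, fail to reject H0.


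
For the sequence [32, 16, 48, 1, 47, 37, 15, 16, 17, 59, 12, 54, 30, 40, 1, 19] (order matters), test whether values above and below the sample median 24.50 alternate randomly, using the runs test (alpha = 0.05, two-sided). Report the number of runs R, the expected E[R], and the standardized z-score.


Step 1: Compute median = 24.50; label A = above, B = below.
Labels in order: ABABAABBBABAAABB  (n_A = 8, n_B = 8)
Step 2: Count runs R = 10.
Step 3: Under H0 (random ordering), E[R] = 2*n_A*n_B/(n_A+n_B) + 1 = 2*8*8/16 + 1 = 9.0000.
        Var[R] = 2*n_A*n_B*(2*n_A*n_B - n_A - n_B) / ((n_A+n_B)^2 * (n_A+n_B-1)) = 14336/3840 = 3.7333.
        SD[R] = 1.9322.
Step 4: Continuity-corrected z = (R - 0.5 - E[R]) / SD[R] = (10 - 0.5 - 9.0000) / 1.9322 = 0.2588.
Step 5: Two-sided p-value via normal approximation = 2*(1 - Phi(|z|)) = 0.795809.
Step 6: alpha = 0.05. fail to reject H0.

R = 10, z = 0.2588, p = 0.795809, fail to reject H0.


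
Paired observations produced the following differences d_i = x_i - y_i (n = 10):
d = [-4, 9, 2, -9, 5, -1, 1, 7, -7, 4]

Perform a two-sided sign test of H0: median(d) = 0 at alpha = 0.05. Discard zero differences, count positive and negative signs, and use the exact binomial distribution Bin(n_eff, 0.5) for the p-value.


Step 1: Discard zero differences. Original n = 10; n_eff = number of nonzero differences = 10.
Nonzero differences (with sign): -4, +9, +2, -9, +5, -1, +1, +7, -7, +4
Step 2: Count signs: positive = 6, negative = 4.
Step 3: Under H0: P(positive) = 0.5, so the number of positives S ~ Bin(10, 0.5).
Step 4: Two-sided exact p-value = sum of Bin(10,0.5) probabilities at or below the observed probability = 0.753906.
Step 5: alpha = 0.05. fail to reject H0.

n_eff = 10, pos = 6, neg = 4, p = 0.753906, fail to reject H0.


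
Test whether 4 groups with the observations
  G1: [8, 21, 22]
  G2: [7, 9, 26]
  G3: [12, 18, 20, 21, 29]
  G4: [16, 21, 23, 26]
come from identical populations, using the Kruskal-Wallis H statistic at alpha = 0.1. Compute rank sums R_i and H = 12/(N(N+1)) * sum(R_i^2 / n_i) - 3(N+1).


Step 1: Combine all N = 15 observations and assign midranks.
sorted (value, group, rank): (7,G2,1), (8,G1,2), (9,G2,3), (12,G3,4), (16,G4,5), (18,G3,6), (20,G3,7), (21,G1,9), (21,G3,9), (21,G4,9), (22,G1,11), (23,G4,12), (26,G2,13.5), (26,G4,13.5), (29,G3,15)
Step 2: Sum ranks within each group.
R_1 = 22 (n_1 = 3)
R_2 = 17.5 (n_2 = 3)
R_3 = 41 (n_3 = 5)
R_4 = 39.5 (n_4 = 4)
Step 3: H = 12/(N(N+1)) * sum(R_i^2/n_i) - 3(N+1)
     = 12/(15*16) * (22^2/3 + 17.5^2/3 + 41^2/5 + 39.5^2/4) - 3*16
     = 0.050000 * 989.679 - 48
     = 1.483958.
Step 4: Ties present; correction factor C = 1 - 30/(15^3 - 15) = 0.991071. Corrected H = 1.483958 / 0.991071 = 1.497327.
Step 5: Under H0, H ~ chi^2(3); p-value = 0.682887.
Step 6: alpha = 0.1. fail to reject H0.

H = 1.4973, df = 3, p = 0.682887, fail to reject H0.


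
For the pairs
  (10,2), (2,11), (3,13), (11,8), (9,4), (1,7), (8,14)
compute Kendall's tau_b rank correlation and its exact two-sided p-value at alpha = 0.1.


Step 1: Enumerate the 21 unordered pairs (i,j) with i<j and classify each by sign(x_j-x_i) * sign(y_j-y_i).
  (1,2):dx=-8,dy=+9->D; (1,3):dx=-7,dy=+11->D; (1,4):dx=+1,dy=+6->C; (1,5):dx=-1,dy=+2->D
  (1,6):dx=-9,dy=+5->D; (1,7):dx=-2,dy=+12->D; (2,3):dx=+1,dy=+2->C; (2,4):dx=+9,dy=-3->D
  (2,5):dx=+7,dy=-7->D; (2,6):dx=-1,dy=-4->C; (2,7):dx=+6,dy=+3->C; (3,4):dx=+8,dy=-5->D
  (3,5):dx=+6,dy=-9->D; (3,6):dx=-2,dy=-6->C; (3,7):dx=+5,dy=+1->C; (4,5):dx=-2,dy=-4->C
  (4,6):dx=-10,dy=-1->C; (4,7):dx=-3,dy=+6->D; (5,6):dx=-8,dy=+3->D; (5,7):dx=-1,dy=+10->D
  (6,7):dx=+7,dy=+7->C
Step 2: C = 9, D = 12, total pairs = 21.
Step 3: tau = (C - D)/(n(n-1)/2) = (9 - 12)/21 = -0.142857.
Step 4: Exact two-sided p-value (enumerate n! = 5040 permutations of y under H0): p = 0.772619.
Step 5: alpha = 0.1. fail to reject H0.

tau_b = -0.1429 (C=9, D=12), p = 0.772619, fail to reject H0.
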